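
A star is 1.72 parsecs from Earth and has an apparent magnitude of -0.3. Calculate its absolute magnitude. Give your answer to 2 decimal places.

M ≈ 3.52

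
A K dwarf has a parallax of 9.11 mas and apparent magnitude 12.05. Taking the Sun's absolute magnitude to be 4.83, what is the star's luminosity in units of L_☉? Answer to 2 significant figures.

L/L_☉ ≈ 0.16

d = 1/p = 1000/9.11 mas = 109.8 pc
M = m − 5 log₁₀ d + 5 = 12.05 − 5·2.0405 + 5 = 6.848
M − M_☉ = 6.848 − 4.83 = 2.018
L/L_☉ = 10^(−0.4 × 2.018) = 0.1559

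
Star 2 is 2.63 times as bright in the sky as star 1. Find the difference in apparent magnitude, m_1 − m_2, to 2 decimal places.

m_1 − m_2 ≈ 1.05

Pogson: Δm = −2.5 log₁₀(ratio) = −2.5 log₁₀(2.63) = −2.5 × 0.4200 = -1.050
Star 2 is brighter so has the smaller magnitude: m_1 − m_2 is positive.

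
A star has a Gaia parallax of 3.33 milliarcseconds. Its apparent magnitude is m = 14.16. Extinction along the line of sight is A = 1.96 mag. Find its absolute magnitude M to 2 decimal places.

M ≈ 4.81

p = 3.33 mas = 3.33×10^-3″ → d = 1/p = 300.3 pc
5 log₁₀(d/10 pc) = 5 log₁₀(300.3) − 5 = 7.388
M = m − 5 log₁₀(d/10) − A = 14.16 − 7.388 − 1.96 = 4.812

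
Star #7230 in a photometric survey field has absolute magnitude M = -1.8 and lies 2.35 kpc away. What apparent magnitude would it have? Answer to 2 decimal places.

m ≈ 10.06

d = 2.35 kpc = 2350 pc
m = M + 5 log₁₀ d − 5 = -1.8 + 5·3.3711 − 5 = 10.055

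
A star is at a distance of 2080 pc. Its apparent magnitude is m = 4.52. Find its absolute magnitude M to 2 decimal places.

5 log₁₀(d/10 pc) = 5 log₁₀(2080) − 5 = 11.590
M = m − 5 log₁₀(d/10) = 4.52 − 11.590 = -7.070

M ≈ -7.07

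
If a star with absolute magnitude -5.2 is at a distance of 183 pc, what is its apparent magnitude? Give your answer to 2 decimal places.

m ≈ 1.11

m = M + 5 log₁₀ d − 5 = -5.2 + 5·2.2625 − 5 = 1.112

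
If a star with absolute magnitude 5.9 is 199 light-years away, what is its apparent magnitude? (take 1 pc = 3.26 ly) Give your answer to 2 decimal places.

m ≈ 9.83

d = 199 ly / 3.26 = 61.04 pc
m = M + 5 log₁₀ d − 5 = 5.9 + 5·1.7856 − 5 = 9.828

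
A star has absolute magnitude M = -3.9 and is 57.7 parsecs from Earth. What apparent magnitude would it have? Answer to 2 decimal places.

m ≈ -0.09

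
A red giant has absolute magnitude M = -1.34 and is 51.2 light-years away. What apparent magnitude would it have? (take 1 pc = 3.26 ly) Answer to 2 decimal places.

m ≈ -0.36

d = 51.2 ly / 3.26 = 15.71 pc
m = M + 5 log₁₀ d − 5 = -1.34 + 5·1.1961 − 5 = -0.360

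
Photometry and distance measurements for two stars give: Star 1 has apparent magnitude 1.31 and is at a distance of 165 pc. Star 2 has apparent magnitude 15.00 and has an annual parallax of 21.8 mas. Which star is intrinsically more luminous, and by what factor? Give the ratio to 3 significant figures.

Star 1 is more luminous, by a factor of 3.87×10^6.

Star 1: M = m − 5 log₁₀ d + 5 = 1.31 − 5·2.2175 + 5 = -4.777
Star 2: p = 21.8 mas = 0.0218″ → d = 1/p = 45.87 pc
Star 2: M = m − 5 log₁₀ d + 5 = 15.00 − 5·1.6615 + 5 = 11.692
ΔM = M_1 − M_2 = -4.777 − (11.692) = -16.470; smaller M is more luminous → Star 1.
L ratio = 10^(0.4 |ΔM|) = 10^6.588 = 3.872×10^6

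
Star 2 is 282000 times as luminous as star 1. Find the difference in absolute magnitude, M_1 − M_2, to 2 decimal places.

M_1 − M_2 ≈ 13.63

Pogson: ΔM = −2.5 log₁₀(ratio) = −2.5 log₁₀(282000) = −2.5 × 5.4502 = -13.626
Star 2 is brighter so has the smaller magnitude: M_1 − M_2 is positive.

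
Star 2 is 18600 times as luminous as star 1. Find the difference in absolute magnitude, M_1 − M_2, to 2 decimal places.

M_1 − M_2 ≈ 10.67

Pogson: ΔM = −2.5 log₁₀(ratio) = −2.5 log₁₀(18600) = −2.5 × 4.2695 = -10.674
Star 2 is brighter so has the smaller magnitude: M_1 − M_2 is positive.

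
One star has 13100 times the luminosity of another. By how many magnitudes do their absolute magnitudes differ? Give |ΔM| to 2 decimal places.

Pogson: ΔM = −2.5 log₁₀(ratio) = −2.5 log₁₀(13100) = −2.5 × 4.1173 = -10.293

|ΔM| ≈ 10.29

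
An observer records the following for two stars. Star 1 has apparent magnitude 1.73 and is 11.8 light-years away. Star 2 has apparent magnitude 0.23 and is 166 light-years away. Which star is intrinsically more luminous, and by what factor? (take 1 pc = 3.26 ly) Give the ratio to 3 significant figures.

Star 2 is more luminous, by a factor of 788.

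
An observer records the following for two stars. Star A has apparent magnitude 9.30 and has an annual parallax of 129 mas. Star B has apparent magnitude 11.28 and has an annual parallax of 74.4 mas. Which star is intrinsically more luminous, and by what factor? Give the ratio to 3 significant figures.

Star A is more luminous, by a factor of 2.06.

Star A: p = 129 mas = 0.129″ → d = 1/p = 7.752 pc
Star A: M = m − 5 log₁₀ d + 5 = 9.30 − 5·0.8894 + 5 = 9.853
Star B: p = 74.4 mas = 0.0744″ → d = 1/p = 13.44 pc
Star B: M = m − 5 log₁₀ d + 5 = 11.28 − 5·1.1284 + 5 = 10.638
ΔM = M_A − M_B = 9.853 − (10.638) = -0.785; smaller M is more luminous → Star A.
L ratio = 10^(0.4 |ΔM|) = 10^0.314 = 2.060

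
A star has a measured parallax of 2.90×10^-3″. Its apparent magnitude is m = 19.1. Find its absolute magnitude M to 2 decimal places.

M ≈ 11.41

d = 1/p = 1/2.90×10^-3″ = 344.8 pc
5 log₁₀(d/10 pc) = 5 log₁₀(344.8) − 5 = 7.688
M = m − 5 log₁₀(d/10) = 19.1 − 7.688 = 11.412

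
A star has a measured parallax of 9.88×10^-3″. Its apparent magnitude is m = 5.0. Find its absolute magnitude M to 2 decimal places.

d = 1/p = 1/9.88×10^-3″ = 101.2 pc
5 log₁₀(d/10 pc) = 5 log₁₀(101.2) − 5 = 5.026
M = m − 5 log₁₀(d/10) = 5.0 − 5.026 = -0.026

M ≈ -0.03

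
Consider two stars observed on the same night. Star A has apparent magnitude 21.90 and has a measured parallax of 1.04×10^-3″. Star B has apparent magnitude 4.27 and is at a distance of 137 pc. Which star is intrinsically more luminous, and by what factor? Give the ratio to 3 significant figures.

Star A: d = 1/p = 1/1.04×10^-3″ = 961.5 pc
Star A: M = m − 5 log₁₀ d + 5 = 21.90 − 5·2.9830 + 5 = 11.985
Star B: M = m − 5 log₁₀ d + 5 = 4.27 − 5·2.1367 + 5 = -1.414
ΔM = M_A − M_B = 11.985 − (-1.414) = 13.399; smaller M is more luminous → Star B.
L ratio = 10^(0.4 |ΔM|) = 10^5.360 = 228800

Star B is more luminous, by a factor of 229000.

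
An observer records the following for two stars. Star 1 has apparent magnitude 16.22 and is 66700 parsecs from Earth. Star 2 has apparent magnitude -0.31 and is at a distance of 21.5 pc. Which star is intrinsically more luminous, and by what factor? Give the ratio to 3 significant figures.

Star 1: M = m − 5 log₁₀ d + 5 = 16.22 − 5·4.8241 + 5 = -2.901
Star 2: M = m − 5 log₁₀ d + 5 = -0.31 − 5·1.3324 + 5 = -1.972
ΔM = M_1 − M_2 = -2.901 − (-1.972) = -0.928; smaller M is more luminous → Star 1.
L ratio = 10^(0.4 |ΔM|) = 10^0.371 = 2.352

Star 1 is more luminous, by a factor of 2.35.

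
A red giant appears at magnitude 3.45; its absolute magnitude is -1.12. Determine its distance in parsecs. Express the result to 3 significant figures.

Distance modulus: m − M = 3.45 − (-1.12) = 4.570
m − M = 5 log₁₀ d − 5
log₁₀ d = (m − M)/5 + 1 = 1.9140
d = 10^1.9140 = 82.04 pc

d ≈ 82.0 pc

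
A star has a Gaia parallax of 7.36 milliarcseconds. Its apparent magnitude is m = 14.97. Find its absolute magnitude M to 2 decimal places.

M ≈ 9.30

p = 7.36 mas = 7.36×10^-3″ → d = 1/p = 135.9 pc
5 log₁₀(d/10 pc) = 5 log₁₀(135.9) − 5 = 5.666
M = m − 5 log₁₀(d/10) = 14.97 − 5.666 = 9.304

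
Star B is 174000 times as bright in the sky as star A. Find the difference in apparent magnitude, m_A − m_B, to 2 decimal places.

m_A − m_B ≈ 13.10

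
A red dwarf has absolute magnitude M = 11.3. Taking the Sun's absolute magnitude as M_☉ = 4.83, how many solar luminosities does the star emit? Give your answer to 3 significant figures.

L/L_☉ ≈ 2.58×10^-3

M − M_☉ = 11.3 − 4.83 = 6.470
L/L_☉ = 10^(−0.4 (M − M_☉)) = 10^-2.588 = 2.582×10^-3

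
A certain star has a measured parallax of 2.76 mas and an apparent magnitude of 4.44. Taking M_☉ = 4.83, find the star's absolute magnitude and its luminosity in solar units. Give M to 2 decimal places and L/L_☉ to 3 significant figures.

d = 1/p = 1000/2.76 mas = 362.3 pc
M = m − 5 log₁₀ d + 5 = 4.44 − 5·2.5591 + 5 = -3.355
M − M_☉ = -3.355 − 4.83 = -8.185
L/L_☉ = 10^(−0.4 × -8.185) = 1880

M ≈ -3.36; L/L_☉ ≈ 1880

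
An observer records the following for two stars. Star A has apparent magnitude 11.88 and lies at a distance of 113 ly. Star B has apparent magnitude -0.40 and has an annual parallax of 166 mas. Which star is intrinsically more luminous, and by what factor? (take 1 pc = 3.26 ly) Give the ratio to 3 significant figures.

Star A: d = 113 ly / 3.26 = 34.66 pc
Star A: M = m − 5 log₁₀ d + 5 = 11.88 − 5·1.5399 + 5 = 9.181
Star B: p = 166 mas = 0.166″ → d = 1/p = 6.024 pc
Star B: M = m − 5 log₁₀ d + 5 = -0.40 − 5·0.7799 + 5 = 0.701
ΔM = M_A − M_B = 9.181 − (0.701) = 8.480; smaller M is more luminous → Star B.
L ratio = 10^(0.4 |ΔM|) = 10^3.392 = 2466

Star B is more luminous, by a factor of 2470.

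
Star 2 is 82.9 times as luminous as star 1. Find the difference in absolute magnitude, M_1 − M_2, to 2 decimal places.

M_1 − M_2 ≈ 4.80

Pogson: ΔM = −2.5 log₁₀(ratio) = −2.5 log₁₀(82.9) = −2.5 × 1.9186 = -4.796
Star 2 is brighter so has the smaller magnitude: M_1 − M_2 is positive.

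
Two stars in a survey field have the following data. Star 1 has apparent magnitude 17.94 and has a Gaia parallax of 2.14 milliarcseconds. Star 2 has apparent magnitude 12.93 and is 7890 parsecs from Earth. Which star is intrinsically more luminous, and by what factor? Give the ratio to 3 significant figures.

Star 1: p = 2.14 mas = 2.14×10^-3″ → d = 1/p = 467.3 pc
Star 1: M = m − 5 log₁₀ d + 5 = 17.94 − 5·2.6696 + 5 = 9.592
Star 2: M = m − 5 log₁₀ d + 5 = 12.93 − 5·3.8971 + 5 = -1.555
ΔM = M_1 − M_2 = 9.592 − (-1.555) = 11.147; smaller M is more luminous → Star 2.
L ratio = 10^(0.4 |ΔM|) = 10^4.459 = 28770

Star 2 is more luminous, by a factor of 28800.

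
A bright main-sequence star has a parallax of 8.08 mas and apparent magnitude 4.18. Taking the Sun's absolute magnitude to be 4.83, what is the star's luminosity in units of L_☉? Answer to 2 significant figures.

L/L_☉ ≈ 280

d = 1/p = 1000/8.08 mas = 123.8 pc
M = m − 5 log₁₀ d + 5 = 4.18 − 5·2.0926 + 5 = -1.283
M − M_☉ = -1.283 − 4.83 = -6.113
L/L_☉ = 10^(−0.4 × -6.113) = 278.7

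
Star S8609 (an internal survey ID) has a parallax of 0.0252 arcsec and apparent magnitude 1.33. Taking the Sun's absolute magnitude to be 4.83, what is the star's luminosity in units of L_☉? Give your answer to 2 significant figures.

L/L_☉ ≈ 400

d = 1/p = 1/0.0252″ = 39.68 pc
M = m − 5 log₁₀ d + 5 = 1.33 − 5·1.5986 + 5 = -1.663
M − M_☉ = -1.663 − 4.83 = -6.493
L/L_☉ = 10^(−0.4 × -6.493) = 395.5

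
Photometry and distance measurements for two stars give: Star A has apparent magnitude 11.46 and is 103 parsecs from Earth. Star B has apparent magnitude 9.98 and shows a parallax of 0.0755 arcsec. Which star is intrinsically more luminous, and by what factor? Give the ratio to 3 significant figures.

Star A is more luminous, by a factor of 15.5.

Star A: M = m − 5 log₁₀ d + 5 = 11.46 − 5·2.0128 + 5 = 6.396
Star B: d = 1/p = 1/0.0755″ = 13.25 pc
Star B: M = m − 5 log₁₀ d + 5 = 9.98 − 5·1.1221 + 5 = 9.370
ΔM = M_A − M_B = 6.396 − (9.370) = -2.974; smaller M is more luminous → Star A.
L ratio = 10^(0.4 |ΔM|) = 10^1.190 = 15.47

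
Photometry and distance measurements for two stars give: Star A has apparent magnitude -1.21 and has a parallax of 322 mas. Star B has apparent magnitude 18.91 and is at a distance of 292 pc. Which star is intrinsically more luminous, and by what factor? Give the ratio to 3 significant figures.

Star A is more luminous, by a factor of 12600.

Star A: p = 322 mas = 0.322″ → d = 1/p = 3.106 pc
Star A: M = m − 5 log₁₀ d + 5 = -1.21 − 5·0.4921 + 5 = 1.329
Star B: M = m − 5 log₁₀ d + 5 = 18.91 − 5·2.4654 + 5 = 11.583
ΔM = M_A − M_B = 1.329 − (11.583) = -10.254; smaller M is more luminous → Star A.
L ratio = 10^(0.4 |ΔM|) = 10^4.102 = 12630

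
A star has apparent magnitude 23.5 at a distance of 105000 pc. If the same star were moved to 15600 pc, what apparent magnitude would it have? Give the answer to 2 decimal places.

Flux ∝ 1/d², so Δm = 5 log₁₀(d₂/d₁) = 5 log₁₀(15600/105000) = -4.140
m₂ = m₁ + Δm = 23.5 + (-4.140) = 19.360

m ≈ 19.36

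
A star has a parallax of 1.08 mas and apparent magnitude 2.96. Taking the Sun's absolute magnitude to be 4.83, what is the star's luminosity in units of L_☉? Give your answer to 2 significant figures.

L/L_☉ ≈ 48000

d = 1/p = 1000/1.08 mas = 925.9 pc
M = m − 5 log₁₀ d + 5 = 2.96 − 5·2.9666 + 5 = -6.873
M − M_☉ = -6.873 − 4.83 = -11.703
L/L_☉ = 10^(−0.4 × -11.703) = 47990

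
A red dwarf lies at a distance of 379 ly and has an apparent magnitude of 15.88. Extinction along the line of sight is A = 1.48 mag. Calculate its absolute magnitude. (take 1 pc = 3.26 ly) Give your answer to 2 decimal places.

M ≈ 9.07

d = 379 ly / 3.26 = 116.3 pc
5 log₁₀(d/10 pc) = 5 log₁₀(116.3) − 5 = 5.327
M = m − 5 log₁₀(d/10) − A = 15.88 − 5.327 − 1.48 = 9.073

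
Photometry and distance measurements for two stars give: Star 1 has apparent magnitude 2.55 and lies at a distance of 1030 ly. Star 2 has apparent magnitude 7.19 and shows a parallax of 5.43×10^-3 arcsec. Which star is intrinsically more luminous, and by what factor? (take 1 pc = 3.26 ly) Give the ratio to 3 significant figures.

Star 1 is more luminous, by a factor of 211.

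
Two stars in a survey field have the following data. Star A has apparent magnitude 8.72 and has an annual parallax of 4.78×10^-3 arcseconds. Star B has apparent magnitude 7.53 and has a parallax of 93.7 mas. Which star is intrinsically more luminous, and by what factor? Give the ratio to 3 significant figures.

Star A: d = 1/p = 1/4.78×10^-3″ = 209.2 pc
Star A: M = m − 5 log₁₀ d + 5 = 8.72 − 5·2.3206 + 5 = 2.117
Star B: p = 93.7 mas = 0.0937″ → d = 1/p = 10.67 pc
Star B: M = m − 5 log₁₀ d + 5 = 7.53 − 5·1.0283 + 5 = 7.389
ΔM = M_A − M_B = 2.117 − (7.389) = -5.272; smaller M is more luminous → Star A.
L ratio = 10^(0.4 |ΔM|) = 10^2.109 = 128.4

Star A is more luminous, by a factor of 128.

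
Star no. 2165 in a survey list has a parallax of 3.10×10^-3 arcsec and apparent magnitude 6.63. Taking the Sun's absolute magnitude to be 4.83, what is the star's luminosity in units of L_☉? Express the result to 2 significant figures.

d = 1/p = 1/3.10×10^-3″ = 322.6 pc
M = m − 5 log₁₀ d + 5 = 6.63 − 5·2.5086 + 5 = -0.913
M − M_☉ = -0.913 − 4.83 = -5.743
L/L_☉ = 10^(−0.4 × -5.743) = 198.3

L/L_☉ ≈ 200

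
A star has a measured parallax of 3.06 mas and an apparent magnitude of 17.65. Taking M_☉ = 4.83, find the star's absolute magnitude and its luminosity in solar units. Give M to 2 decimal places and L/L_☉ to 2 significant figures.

d = 1/p = 1000/3.06 mas = 326.8 pc
M = m − 5 log₁₀ d + 5 = 17.65 − 5·2.5143 + 5 = 10.079
M − M_☉ = 10.079 − 4.83 = 5.249
L/L_☉ = 10^(−0.4 × 5.249) = 7.953×10^-3

M ≈ 10.08; L/L_☉ ≈ 8.0×10^-3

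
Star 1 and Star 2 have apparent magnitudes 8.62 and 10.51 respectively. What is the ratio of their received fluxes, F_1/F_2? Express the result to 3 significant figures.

F_1/F_2 ≈ 5.70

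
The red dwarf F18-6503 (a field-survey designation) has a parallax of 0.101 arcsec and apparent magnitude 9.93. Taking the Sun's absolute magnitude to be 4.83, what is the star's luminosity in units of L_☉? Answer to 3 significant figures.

L/L_☉ ≈ 8.94×10^-3

d = 1/p = 1/0.101″ = 9.901 pc
M = m − 5 log₁₀ d + 5 = 9.93 − 5·0.9957 + 5 = 9.952
M − M_☉ = 9.952 − 4.83 = 5.122
L/L_☉ = 10^(−0.4 × 5.122) = 8.940×10^-3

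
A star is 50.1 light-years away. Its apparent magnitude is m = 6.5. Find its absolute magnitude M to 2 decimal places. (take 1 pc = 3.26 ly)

d = 50.1 ly / 3.26 = 15.37 pc
5 log₁₀(d/10 pc) = 5 log₁₀(15.37) − 5 = 0.933
M = m − 5 log₁₀(d/10) = 6.5 − 0.933 = 5.567

M ≈ 5.57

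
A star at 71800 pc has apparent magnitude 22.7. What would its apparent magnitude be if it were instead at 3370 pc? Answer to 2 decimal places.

Flux ∝ 1/d², so Δm = 5 log₁₀(d₂/d₁) = 5 log₁₀(3370/71800) = -6.642
m₂ = m₁ + Δm = 22.7 + (-6.642) = 16.058

m ≈ 16.06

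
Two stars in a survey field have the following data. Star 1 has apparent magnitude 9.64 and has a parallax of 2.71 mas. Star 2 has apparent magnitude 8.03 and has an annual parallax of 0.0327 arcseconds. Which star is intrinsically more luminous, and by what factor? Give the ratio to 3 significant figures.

Star 1 is more luminous, by a factor of 33.0.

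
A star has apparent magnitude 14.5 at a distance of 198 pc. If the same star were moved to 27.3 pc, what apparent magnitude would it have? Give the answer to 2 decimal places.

m ≈ 10.20

Flux ∝ 1/d², so Δm = 5 log₁₀(d₂/d₁) = 5 log₁₀(27.3/198) = -4.303
m₂ = m₁ + Δm = 14.5 + (-4.303) = 10.197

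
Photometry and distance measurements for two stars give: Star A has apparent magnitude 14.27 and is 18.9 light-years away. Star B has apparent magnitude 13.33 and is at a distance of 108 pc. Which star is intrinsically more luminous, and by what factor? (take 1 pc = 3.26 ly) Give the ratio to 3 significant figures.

Star A: d = 18.9 ly / 3.26 = 5.798 pc
Star A: M = m − 5 log₁₀ d + 5 = 14.27 − 5·0.7632 + 5 = 15.454
Star B: M = m − 5 log₁₀ d + 5 = 13.33 − 5·2.0334 + 5 = 8.163
ΔM = M_A − M_B = 15.454 − (8.163) = 7.291; smaller M is more luminous → Star B.
L ratio = 10^(0.4 |ΔM|) = 10^2.916 = 824.8

Star B is more luminous, by a factor of 825.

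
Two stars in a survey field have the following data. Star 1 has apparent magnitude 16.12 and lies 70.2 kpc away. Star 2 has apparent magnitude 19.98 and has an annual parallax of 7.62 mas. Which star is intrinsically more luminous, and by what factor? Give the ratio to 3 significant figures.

Star 1 is more luminous, by a factor of 1.00×10^7.

Star 1: d = 70.2 kpc = 70200 pc
Star 1: M = m − 5 log₁₀ d + 5 = 16.12 − 5·4.8463 + 5 = -3.112
Star 2: p = 7.62 mas = 7.62×10^-3″ → d = 1/p = 131.2 pc
Star 2: M = m − 5 log₁₀ d + 5 = 19.98 − 5·2.1180 + 5 = 14.390
ΔM = M_1 − M_2 = -3.112 − (14.390) = -17.501; smaller M is more luminous → Star 1.
L ratio = 10^(0.4 |ΔM|) = 10^7.001 = 1.001×10^7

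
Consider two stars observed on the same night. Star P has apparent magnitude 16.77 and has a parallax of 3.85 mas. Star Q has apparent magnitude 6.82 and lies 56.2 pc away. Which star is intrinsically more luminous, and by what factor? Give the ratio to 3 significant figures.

Star Q is more luminous, by a factor of 447.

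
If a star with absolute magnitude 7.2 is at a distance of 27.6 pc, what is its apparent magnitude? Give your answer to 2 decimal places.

m ≈ 9.40

m = M + 5 log₁₀ d − 5 = 7.2 + 5·1.4409 − 5 = 9.405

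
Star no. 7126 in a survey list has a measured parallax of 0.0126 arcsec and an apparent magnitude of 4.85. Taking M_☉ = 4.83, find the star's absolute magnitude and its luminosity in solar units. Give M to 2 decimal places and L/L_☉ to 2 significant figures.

d = 1/p = 1/0.0126″ = 79.37 pc
M = m − 5 log₁₀ d + 5 = 4.85 − 5·1.8996 + 5 = 0.352
M − M_☉ = 0.352 − 4.83 = -4.478
L/L_☉ = 10^(−0.4 × -4.478) = 61.84

M ≈ 0.35; L/L_☉ ≈ 62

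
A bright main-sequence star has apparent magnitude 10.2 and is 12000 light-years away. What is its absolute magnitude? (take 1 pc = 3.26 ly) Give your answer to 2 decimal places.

M ≈ -2.63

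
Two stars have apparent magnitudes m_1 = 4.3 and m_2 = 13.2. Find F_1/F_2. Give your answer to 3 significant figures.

F_1/F_2 ≈ 3630

Magnitude difference = -8.9
Flux ratio = 10^(−0.4 Δm) = 10^(−0.4 × -8.9) = 10^3.560 = 3631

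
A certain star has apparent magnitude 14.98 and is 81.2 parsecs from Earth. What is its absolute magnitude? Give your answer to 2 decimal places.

5 log₁₀(d/10 pc) = 5 log₁₀(81.20) − 5 = 4.548
M = m − 5 log₁₀(d/10) = 14.98 − 4.548 = 10.432

M ≈ 10.43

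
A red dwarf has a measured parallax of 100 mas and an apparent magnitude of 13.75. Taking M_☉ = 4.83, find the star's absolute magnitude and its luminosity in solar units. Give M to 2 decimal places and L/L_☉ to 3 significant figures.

M ≈ 13.75; L/L_☉ ≈ 2.70×10^-4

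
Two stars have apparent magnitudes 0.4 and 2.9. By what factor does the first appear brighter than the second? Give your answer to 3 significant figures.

10.0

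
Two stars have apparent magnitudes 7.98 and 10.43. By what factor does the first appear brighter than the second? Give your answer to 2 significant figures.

9.5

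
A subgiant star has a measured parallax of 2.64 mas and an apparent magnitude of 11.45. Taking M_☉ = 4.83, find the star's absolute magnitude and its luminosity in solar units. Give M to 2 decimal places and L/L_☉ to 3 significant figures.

M ≈ 3.56; L/L_☉ ≈ 3.23

d = 1/p = 1000/2.64 mas = 378.8 pc
M = m − 5 log₁₀ d + 5 = 11.45 − 5·2.5784 + 5 = 3.558
M − M_☉ = 3.558 − 4.83 = -1.272
L/L_☉ = 10^(−0.4 × -1.272) = 3.227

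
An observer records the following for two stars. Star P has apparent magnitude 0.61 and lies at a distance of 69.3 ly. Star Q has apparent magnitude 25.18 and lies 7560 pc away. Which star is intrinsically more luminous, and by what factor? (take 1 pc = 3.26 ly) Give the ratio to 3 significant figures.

Star P is more luminous, by a factor of 53200.

Star P: d = 69.3 ly / 3.26 = 21.26 pc
Star P: M = m − 5 log₁₀ d + 5 = 0.61 − 5·1.3275 + 5 = -1.028
Star Q: M = m − 5 log₁₀ d + 5 = 25.18 − 5·3.8785 + 5 = 10.787
ΔM = M_P − M_Q = -1.028 − (10.787) = -11.815; smaller M is more luminous → Star P.
L ratio = 10^(0.4 |ΔM|) = 10^4.726 = 53210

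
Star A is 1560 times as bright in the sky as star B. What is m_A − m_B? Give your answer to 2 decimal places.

m_A − m_B ≈ -7.98

Pogson: Δm = −2.5 log₁₀(ratio) = −2.5 log₁₀(1560) = −2.5 × 3.1931 = -7.983
Star A is brighter, so it has the smaller magnitude: the difference is negative.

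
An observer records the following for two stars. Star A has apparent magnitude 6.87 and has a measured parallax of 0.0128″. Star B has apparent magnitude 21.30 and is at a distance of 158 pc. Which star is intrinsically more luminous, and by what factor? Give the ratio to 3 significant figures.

Star A: d = 1/p = 1/0.0128″ = 78.12 pc
Star A: M = m − 5 log₁₀ d + 5 = 6.87 − 5·1.8928 + 5 = 2.406
Star B: M = m − 5 log₁₀ d + 5 = 21.30 − 5·2.1987 + 5 = 15.307
ΔM = M_A − M_B = 2.406 − (15.307) = -12.901; smaller M is more luminous → Star A.
L ratio = 10^(0.4 |ΔM|) = 10^5.160 = 144600

Star A is more luminous, by a factor of 145000.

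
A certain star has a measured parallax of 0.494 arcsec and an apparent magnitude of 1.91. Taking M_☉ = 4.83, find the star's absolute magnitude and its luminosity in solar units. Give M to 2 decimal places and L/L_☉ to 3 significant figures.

M ≈ 5.38; L/L_☉ ≈ 0.603

d = 1/p = 1/0.494″ = 2.024 pc
M = m − 5 log₁₀ d + 5 = 1.91 − 5·0.3063 + 5 = 5.379
M − M_☉ = 5.379 − 4.83 = 0.549
L/L_☉ = 10^(−0.4 × 0.549) = 0.6033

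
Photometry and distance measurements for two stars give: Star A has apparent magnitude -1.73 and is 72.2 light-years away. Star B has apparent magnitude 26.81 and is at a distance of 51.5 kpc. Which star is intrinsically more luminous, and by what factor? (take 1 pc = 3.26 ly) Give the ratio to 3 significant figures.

Star A is more luminous, by a factor of 48200.

Star A: d = 72.2 ly / 3.26 = 22.15 pc
Star A: M = m − 5 log₁₀ d + 5 = -1.73 − 5·1.3453 + 5 = -3.457
Star B: d = 51.5 kpc = 51500 pc
Star B: M = m − 5 log₁₀ d + 5 = 26.81 − 5·4.7118 + 5 = 8.251
ΔM = M_A − M_B = -3.457 − (8.251) = -11.708; smaller M is more luminous → Star A.
L ratio = 10^(0.4 |ΔM|) = 10^4.683 = 48200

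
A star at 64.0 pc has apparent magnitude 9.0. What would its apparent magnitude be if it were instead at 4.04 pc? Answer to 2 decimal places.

m ≈ 3.00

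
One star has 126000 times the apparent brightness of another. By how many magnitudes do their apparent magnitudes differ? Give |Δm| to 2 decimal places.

|Δm| ≈ 12.75

Pogson: Δm = −2.5 log₁₀(ratio) = −2.5 log₁₀(126000) = −2.5 × 5.1004 = -12.751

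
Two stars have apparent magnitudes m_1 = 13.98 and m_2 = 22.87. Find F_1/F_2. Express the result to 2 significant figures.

F_1/F_2 ≈ 3600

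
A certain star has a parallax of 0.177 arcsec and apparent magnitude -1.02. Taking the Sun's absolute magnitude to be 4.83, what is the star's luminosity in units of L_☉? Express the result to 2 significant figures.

d = 1/p = 1/0.177″ = 5.650 pc
M = m − 5 log₁₀ d + 5 = -1.02 − 5·0.7520 + 5 = 0.220
M − M_☉ = 0.220 − 4.83 = -4.610
L/L_☉ = 10^(−0.4 × -4.610) = 69.83

L/L_☉ ≈ 70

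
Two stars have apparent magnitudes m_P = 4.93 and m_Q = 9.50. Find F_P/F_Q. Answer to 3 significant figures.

F_P/F_Q ≈ 67.3

Magnitude difference = -4.57
Flux ratio = 10^(−0.4 Δm) = 10^(−0.4 × -4.57) = 10^1.828 = 67.30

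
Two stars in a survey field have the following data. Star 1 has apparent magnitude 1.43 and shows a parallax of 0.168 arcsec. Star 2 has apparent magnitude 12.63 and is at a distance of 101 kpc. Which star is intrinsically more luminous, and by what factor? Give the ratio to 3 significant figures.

Star 2 is more luminous, by a factor of 9530.

Star 1: d = 1/p = 1/0.168″ = 5.952 pc
Star 1: M = m − 5 log₁₀ d + 5 = 1.43 − 5·0.7747 + 5 = 2.557
Star 2: d = 101 kpc = 101000 pc
Star 2: M = m − 5 log₁₀ d + 5 = 12.63 − 5·5.0043 + 5 = -7.392
ΔM = M_1 − M_2 = 2.557 − (-7.392) = 9.948; smaller M is more luminous → Star 2.
L ratio = 10^(0.4 |ΔM|) = 10^3.979 = 9534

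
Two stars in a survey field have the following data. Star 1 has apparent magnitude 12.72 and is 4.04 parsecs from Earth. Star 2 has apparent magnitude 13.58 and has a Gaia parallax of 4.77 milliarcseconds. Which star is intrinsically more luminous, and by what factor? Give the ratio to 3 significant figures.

Star 2 is more luminous, by a factor of 1220.

Star 1: M = m − 5 log₁₀ d + 5 = 12.72 − 5·0.6064 + 5 = 14.688
Star 2: p = 4.77 mas = 4.77×10^-3″ → d = 1/p = 209.6 pc
Star 2: M = m − 5 log₁₀ d + 5 = 13.58 − 5·2.3215 + 5 = 6.973
ΔM = M_1 − M_2 = 14.688 − (6.973) = 7.716; smaller M is more luminous → Star 2.
L ratio = 10^(0.4 |ΔM|) = 10^3.086 = 1220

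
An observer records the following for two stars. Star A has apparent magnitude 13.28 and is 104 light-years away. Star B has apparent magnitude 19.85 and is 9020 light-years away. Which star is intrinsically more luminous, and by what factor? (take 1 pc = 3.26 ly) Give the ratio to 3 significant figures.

Star A: d = 104 ly / 3.26 = 31.90 pc
Star A: M = m − 5 log₁₀ d + 5 = 13.28 − 5·1.5038 + 5 = 10.761
Star B: d = 9020 ly / 3.26 = 2767 pc
Star B: M = m − 5 log₁₀ d + 5 = 19.85 − 5·3.4420 + 5 = 7.640
ΔM = M_A − M_B = 10.761 − (7.640) = 3.121; smaller M is more luminous → Star B.
L ratio = 10^(0.4 |ΔM|) = 10^1.248 = 17.72

Star B is more luminous, by a factor of 17.7.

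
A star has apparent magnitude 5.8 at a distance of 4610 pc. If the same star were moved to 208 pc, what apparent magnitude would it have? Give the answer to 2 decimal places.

m ≈ -0.93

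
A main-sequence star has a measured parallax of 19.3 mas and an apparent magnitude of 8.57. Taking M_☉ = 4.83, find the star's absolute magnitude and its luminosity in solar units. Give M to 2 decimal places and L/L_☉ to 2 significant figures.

M ≈ 5.00; L/L_☉ ≈ 0.86

d = 1/p = 1000/19.3 mas = 51.81 pc
M = m − 5 log₁₀ d + 5 = 8.57 − 5·1.7144 + 5 = 4.998
M − M_☉ = 4.998 − 4.83 = 0.168
L/L_☉ = 10^(−0.4 × 0.168) = 0.8568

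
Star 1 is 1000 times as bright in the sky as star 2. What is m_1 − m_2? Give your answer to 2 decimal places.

m_1 − m_2 ≈ -7.50

Pogson: Δm = −2.5 log₁₀(ratio) = −2.5 log₁₀(1000) = −2.5 × 3.0000 = -7.500
Star 1 is brighter, so it has the smaller magnitude: the difference is negative.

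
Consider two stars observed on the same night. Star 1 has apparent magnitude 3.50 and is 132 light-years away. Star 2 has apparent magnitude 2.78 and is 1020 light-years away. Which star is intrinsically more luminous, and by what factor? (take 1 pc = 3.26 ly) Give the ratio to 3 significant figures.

Star 2 is more luminous, by a factor of 116.

Star 1: d = 132 ly / 3.26 = 40.49 pc
Star 1: M = m − 5 log₁₀ d + 5 = 3.50 − 5·1.6074 + 5 = 0.463
Star 2: d = 1020 ly / 3.26 = 312.9 pc
Star 2: M = m − 5 log₁₀ d + 5 = 2.78 − 5·2.4954 + 5 = -4.697
ΔM = M_1 − M_2 = 0.463 − (-4.697) = 5.160; smaller M is more luminous → Star 2.
L ratio = 10^(0.4 |ΔM|) = 10^2.064 = 115.9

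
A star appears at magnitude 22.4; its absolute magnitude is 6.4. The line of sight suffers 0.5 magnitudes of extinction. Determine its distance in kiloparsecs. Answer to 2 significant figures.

m − M = 5 log₁₀(d/10 pc) + A  ⇒  22.4 − (6.4) − 0.5 = 5 log₁₀(d/10)
15.500 = 5 log₁₀(d/10)
log₁₀ d = (m − M − A)/5 + 1 = 4.1000
d = 10^4.1000 = 12590 pc
= 12.59 kpc

d ≈ 13 kpc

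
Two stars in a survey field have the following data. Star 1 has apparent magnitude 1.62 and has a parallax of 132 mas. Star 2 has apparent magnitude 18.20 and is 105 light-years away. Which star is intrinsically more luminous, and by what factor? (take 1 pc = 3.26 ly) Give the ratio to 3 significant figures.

Star 1: p = 132 mas = 0.132″ → d = 1/p = 7.576 pc
Star 1: M = m − 5 log₁₀ d + 5 = 1.62 − 5·0.8794 + 5 = 2.223
Star 2: d = 105 ly / 3.26 = 32.21 pc
Star 2: M = m − 5 log₁₀ d + 5 = 18.20 − 5·1.5080 + 5 = 15.660
ΔM = M_1 − M_2 = 2.223 − (15.660) = -13.437; smaller M is more luminous → Star 1.
L ratio = 10^(0.4 |ΔM|) = 10^5.375 = 237100

Star 1 is more luminous, by a factor of 237000.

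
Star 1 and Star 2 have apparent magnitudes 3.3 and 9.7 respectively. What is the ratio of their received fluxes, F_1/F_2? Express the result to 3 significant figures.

F_1/F_2 ≈ 363

Δm = 3.3 − (9.7) = -6.4
Flux ratio = 10^(−0.4 Δm) = 10^(−0.4 × -6.4) = 10^2.560 = 363.1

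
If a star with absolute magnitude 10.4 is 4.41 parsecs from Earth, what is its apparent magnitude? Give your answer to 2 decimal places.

m = M + 5 log₁₀ d − 5 = 10.4 + 5·0.6444 − 5 = 8.622

m ≈ 8.62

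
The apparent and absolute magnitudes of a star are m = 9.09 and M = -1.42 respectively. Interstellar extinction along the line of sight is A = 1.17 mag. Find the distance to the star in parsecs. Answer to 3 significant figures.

d ≈ 738 pc

m − M = 5 log₁₀(d/10 pc) + A  ⇒  9.09 − (-1.42) − 1.17 = 5 log₁₀(d/10)
9.340 = 5 log₁₀(d/10)
log₁₀ d = (m − M − A)/5 + 1 = 2.8680
d = 10^2.8680 = 737.9 pc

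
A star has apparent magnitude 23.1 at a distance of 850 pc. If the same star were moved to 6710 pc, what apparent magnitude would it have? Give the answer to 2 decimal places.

Flux ∝ 1/d², so Δm = 5 log₁₀(d₂/d₁) = 5 log₁₀(6710/850) = 4.487
m₂ = m₁ + Δm = 23.1 + (4.487) = 27.587

m ≈ 27.59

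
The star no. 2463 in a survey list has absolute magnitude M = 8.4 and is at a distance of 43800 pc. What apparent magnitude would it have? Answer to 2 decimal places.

m = M + 5 log₁₀ d − 5 = 8.4 + 5·4.6415 − 5 = 26.607

m ≈ 26.61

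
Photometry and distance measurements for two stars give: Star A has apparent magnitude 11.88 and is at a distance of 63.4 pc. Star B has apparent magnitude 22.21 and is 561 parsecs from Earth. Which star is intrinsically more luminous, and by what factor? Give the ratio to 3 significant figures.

Star A is more luminous, by a factor of 173.

Star A: M = m − 5 log₁₀ d + 5 = 11.88 − 5·1.8021 + 5 = 7.870
Star B: M = m − 5 log₁₀ d + 5 = 22.21 − 5·2.7490 + 5 = 13.465
ΔM = M_A − M_B = 7.870 − (13.465) = -5.596; smaller M is more luminous → Star A.
L ratio = 10^(0.4 |ΔM|) = 10^2.238 = 173.1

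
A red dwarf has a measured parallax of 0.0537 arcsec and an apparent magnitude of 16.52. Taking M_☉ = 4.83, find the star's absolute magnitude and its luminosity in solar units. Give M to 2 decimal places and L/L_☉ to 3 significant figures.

M ≈ 15.17; L/L_☉ ≈ 7.31×10^-5

d = 1/p = 1/0.0537″ = 18.62 pc
M = m − 5 log₁₀ d + 5 = 16.52 − 5·1.2700 + 5 = 15.170
M − M_☉ = 15.170 − 4.83 = 10.340
L/L_☉ = 10^(−0.4 × 10.340) = 7.312×10^-5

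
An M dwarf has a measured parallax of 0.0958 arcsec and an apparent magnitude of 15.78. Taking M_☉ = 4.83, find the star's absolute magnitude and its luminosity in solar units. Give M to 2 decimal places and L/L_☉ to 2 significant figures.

d = 1/p = 1/0.0958″ = 10.44 pc
M = m − 5 log₁₀ d + 5 = 15.78 − 5·1.0186 + 5 = 15.687
M − M_☉ = 15.687 − 4.83 = 10.857
L/L_☉ = 10^(−0.4 × 10.857) = 4.542×10^-5

M ≈ 15.69; L/L_☉ ≈ 4.5×10^-5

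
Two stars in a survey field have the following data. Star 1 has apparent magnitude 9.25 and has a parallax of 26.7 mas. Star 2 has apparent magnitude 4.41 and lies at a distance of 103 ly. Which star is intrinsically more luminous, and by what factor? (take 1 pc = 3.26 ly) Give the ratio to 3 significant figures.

Star 1: p = 26.7 mas = 0.0267″ → d = 1/p = 37.45 pc
Star 1: M = m − 5 log₁₀ d + 5 = 9.25 − 5·1.5735 + 5 = 6.383
Star 2: d = 103 ly / 3.26 = 31.60 pc
Star 2: M = m − 5 log₁₀ d + 5 = 4.41 − 5·1.4996 + 5 = 1.912
ΔM = M_1 − M_2 = 6.383 − (1.912) = 4.471; smaller M is more luminous → Star 2.
L ratio = 10^(0.4 |ΔM|) = 10^1.788 = 61.41

Star 2 is more luminous, by a factor of 61.4.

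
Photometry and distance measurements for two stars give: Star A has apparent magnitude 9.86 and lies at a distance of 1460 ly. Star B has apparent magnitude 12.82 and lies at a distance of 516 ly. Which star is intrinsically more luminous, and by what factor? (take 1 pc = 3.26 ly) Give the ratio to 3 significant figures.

Star A: d = 1460 ly / 3.26 = 447.9 pc
Star A: M = m − 5 log₁₀ d + 5 = 9.86 − 5·2.6511 + 5 = 1.604
Star B: d = 516 ly / 3.26 = 158.3 pc
Star B: M = m − 5 log₁₀ d + 5 = 12.82 − 5·2.1994 + 5 = 6.823
ΔM = M_A − M_B = 1.604 − (6.823) = -5.219; smaller M is more luminous → Star A.
L ratio = 10^(0.4 |ΔM|) = 10^2.087 = 122.3

Star A is more luminous, by a factor of 122.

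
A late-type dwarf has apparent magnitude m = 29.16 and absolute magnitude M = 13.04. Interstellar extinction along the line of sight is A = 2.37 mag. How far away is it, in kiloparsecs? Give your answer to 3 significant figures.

d ≈ 5.62 kpc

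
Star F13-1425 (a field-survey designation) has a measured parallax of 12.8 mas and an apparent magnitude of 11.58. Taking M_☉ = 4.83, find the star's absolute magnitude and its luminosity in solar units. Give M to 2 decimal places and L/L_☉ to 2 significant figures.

d = 1/p = 1000/12.8 mas = 78.12 pc
M = m − 5 log₁₀ d + 5 = 11.58 − 5·1.8928 + 5 = 7.116
M − M_☉ = 7.116 − 4.83 = 2.286
L/L_☉ = 10^(−0.4 × 2.286) = 0.1218

M ≈ 7.12; L/L_☉ ≈ 0.12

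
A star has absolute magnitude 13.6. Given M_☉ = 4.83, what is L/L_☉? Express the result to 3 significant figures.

L/L_☉ ≈ 3.10×10^-4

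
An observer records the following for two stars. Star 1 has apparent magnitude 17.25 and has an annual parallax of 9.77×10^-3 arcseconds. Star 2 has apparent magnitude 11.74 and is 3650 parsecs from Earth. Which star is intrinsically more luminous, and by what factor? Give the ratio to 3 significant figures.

Star 1: d = 1/p = 1/9.77×10^-3″ = 102.4 pc
Star 1: M = m − 5 log₁₀ d + 5 = 17.25 − 5·2.0101 + 5 = 12.199
Star 2: M = m − 5 log₁₀ d + 5 = 11.74 − 5·3.5623 + 5 = -1.071
ΔM = M_1 − M_2 = 12.199 − (-1.071) = 13.271; smaller M is more luminous → Star 2.
L ratio = 10^(0.4 |ΔM|) = 10^5.308 = 203400

Star 2 is more luminous, by a factor of 203000.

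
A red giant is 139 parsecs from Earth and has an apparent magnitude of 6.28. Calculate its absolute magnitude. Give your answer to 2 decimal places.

M ≈ 0.56

5 log₁₀(d/10 pc) = 5 log₁₀(139.0) − 5 = 5.715
M = m − 5 log₁₀(d/10) = 6.28 − 5.715 = 0.565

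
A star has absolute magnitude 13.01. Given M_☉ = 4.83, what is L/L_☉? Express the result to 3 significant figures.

M − M_☉ = 13.01 − 4.83 = 8.180
L/L_☉ = 10^(−0.4 (M − M_☉)) = 10^-3.272 = 5.346×10^-4

L/L_☉ ≈ 5.35×10^-4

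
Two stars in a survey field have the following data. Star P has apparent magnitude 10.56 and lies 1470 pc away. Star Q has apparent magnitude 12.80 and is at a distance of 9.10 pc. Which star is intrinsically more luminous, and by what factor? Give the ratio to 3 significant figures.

Star P is more luminous, by a factor of 205000.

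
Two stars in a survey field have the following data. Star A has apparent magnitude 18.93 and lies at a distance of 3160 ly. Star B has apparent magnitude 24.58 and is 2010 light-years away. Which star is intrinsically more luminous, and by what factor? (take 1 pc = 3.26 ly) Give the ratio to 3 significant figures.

Star A: d = 3160 ly / 3.26 = 969.3 pc
Star A: M = m − 5 log₁₀ d + 5 = 18.93 − 5·2.9865 + 5 = 8.998
Star B: d = 2010 ly / 3.26 = 616.6 pc
Star B: M = m − 5 log₁₀ d + 5 = 24.58 − 5·2.7900 + 5 = 15.630
ΔM = M_A − M_B = 8.998 − (15.630) = -6.632; smaller M is more luminous → Star A.
L ratio = 10^(0.4 |ΔM|) = 10^2.653 = 449.8

Star A is more luminous, by a factor of 450.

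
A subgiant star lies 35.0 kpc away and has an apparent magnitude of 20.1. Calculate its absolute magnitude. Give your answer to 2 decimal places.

M ≈ 2.38

d = 35.0 kpc = 35000 pc
5 log₁₀(d/10 pc) = 5 log₁₀(35000) − 5 = 17.720
M = m − 5 log₁₀(d/10) = 20.1 − 17.720 = 2.380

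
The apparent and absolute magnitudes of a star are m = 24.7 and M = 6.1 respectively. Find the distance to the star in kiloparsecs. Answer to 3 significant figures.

μ = m − M = 18.600
m − M = 5 log₁₀ d − 5
log₁₀ d = (m − M)/5 + 1 = 4.7200
d = 10^4.7200 = 52480 pc
= 52.48 kpc

d ≈ 52.5 kpc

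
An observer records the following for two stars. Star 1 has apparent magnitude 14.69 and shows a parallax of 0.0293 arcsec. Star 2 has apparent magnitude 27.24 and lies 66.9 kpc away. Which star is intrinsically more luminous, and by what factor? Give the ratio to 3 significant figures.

Star 2 is more luminous, by a factor of 36.7.

Star 1: d = 1/p = 1/0.0293″ = 34.13 pc
Star 1: M = m − 5 log₁₀ d + 5 = 14.69 − 5·1.5331 + 5 = 12.024
Star 2: d = 66.9 kpc = 66900 pc
Star 2: M = m − 5 log₁₀ d + 5 = 27.24 − 5·4.8254 + 5 = 8.113
ΔM = M_1 − M_2 = 12.024 − (8.113) = 3.911; smaller M is more luminous → Star 2.
L ratio = 10^(0.4 |ΔM|) = 10^1.565 = 36.69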